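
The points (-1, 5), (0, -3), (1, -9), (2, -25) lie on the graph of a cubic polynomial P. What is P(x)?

P(x) = -2x^3 + x^2 - 5x - 3

Using the Lagrange interpolation formula with nodes -1, 0, 1, 2:
  L_0(x) = x(x - 1)(x - 2) / -6
  L_1(x) = (x + 1)(x - 1)(x - 2) / 2
  L_2(x) = (x + 1)x(x - 2) / -2
  L_3(x) = (x + 1)x(x - 1) / 6
Then P(x) = 5·L_0(x) - 3·L_1(x) - 9·L_2(x) - 25·L_3(x).
Expanding and collecting terms gives P(x) = -2x^3 + x^2 - 5x - 3.
Check: P(-1) = 5. ✓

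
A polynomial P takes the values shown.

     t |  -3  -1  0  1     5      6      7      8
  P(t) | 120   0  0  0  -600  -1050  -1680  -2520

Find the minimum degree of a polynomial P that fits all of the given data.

3

Divided differences on the nodes -3, -1, 0, 1, 5, 6, 7, 8:
  order 0: 120  0  0  0  -600  -1050  -1680  -2520
  order 1: -60  0  0  -150  -450  -630  -840
  order 2: 20  0  -30  -60  -90  -105
  order 3: -5  -5  -5  -5  -5
  order 4: 0  0  0  0
  order 5: 0  0  0
  order 6: 0  0
  order 7: 0
The order-3 divided differences are all -5 (nonzero) and every higher order vanishes, so the data lies on a polynomial of degree exactly 3.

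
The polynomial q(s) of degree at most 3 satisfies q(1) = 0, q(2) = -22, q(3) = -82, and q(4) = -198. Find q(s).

Using the Lagrange interpolation formula with nodes 1, 2, 3, 4:
  L_0(s) = (s - 2)(s - 3)(s - 4) / -6
  L_1(s) = (s - 1)(s - 3)(s - 4) / 2
  L_2(s) = (s - 1)(s - 2)(s - 4) / -2
  L_3(s) = (s - 1)(s - 2)(s - 3) / 6
Then q(s) = 0·L_0(s) - 22·L_1(s) - 82·L_2(s) - 198·L_3(s).
Expanding and collecting terms gives q(s) = -3s^3 - s^2 + 2s + 2.
Check: q(4) = -198. ✓

q(s) = -3s^3 - s^2 + 2s + 2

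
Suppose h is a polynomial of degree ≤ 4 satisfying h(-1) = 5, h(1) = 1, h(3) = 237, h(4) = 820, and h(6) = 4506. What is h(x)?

Write h(x) = ax^4 + bx^3 + cx^2 + dx + e. Substituting each data point gives a linear system:
  a - b + c - d + e = 5
  a + b + c + d + e = 1
  81a + 27b + 9c + 3d + e = 237
  256a + 64b + 16c + 4d + e = 820
  1296a + 216b + 36c + 6d + e = 4506
Solving the system yields a = 4, b = -3, c = -1, d = 1, e = 0.
So h(x) = 4x^4 - 3x^3 - x^2 + x.
Check: h(4) = 820. ✓

h(x) = 4x^4 - 3x^3 - x^2 + x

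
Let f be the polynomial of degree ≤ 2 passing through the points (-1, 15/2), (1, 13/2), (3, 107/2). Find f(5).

297/2

Write f(t) = at^2 + bt + c. Substituting each data point gives a linear system:
  a - b + c = 15/2
  a + b + c = 13/2
  9a + 3b + c = 107/2
Solving the system yields a = 6, b = -1/2, c = 1.
So f(t) = 6t^2 - (1/2)t + 1.
Then f(5) = 297/2.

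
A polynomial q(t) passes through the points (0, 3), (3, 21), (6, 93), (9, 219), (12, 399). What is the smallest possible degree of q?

Forward differences of the values at t = 0, 3, 6, 9, 12:
  q  : 3  21  93  219  399
  Δ  : 18  72  126  180
  Δ^2: 54  54  54
  Δ^3: 0  0
  Δ^4: 0
The second differences are constant (54) and nonzero, while all higher differences vanish, so the minimal degree is 2.

2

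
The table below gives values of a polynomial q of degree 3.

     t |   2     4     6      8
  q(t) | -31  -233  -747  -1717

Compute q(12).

-5601

Forward differences of the values at t = 2, 4, 6, 8:
  q  : -31  -233  -747  -1717
  Δ  : -202  -514  -970
  Δ^2: -312  -456
  Δ^3: -144
The third differences are constant, confirming degree 3.
Interpolating (Newton forward form) and evaluating at t = 12 gives q(12) = -5601.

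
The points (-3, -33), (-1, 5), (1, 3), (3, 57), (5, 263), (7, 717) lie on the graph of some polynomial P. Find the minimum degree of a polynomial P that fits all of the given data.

Forward differences of the values at x = -3, -1, 1, 3, 5, 7:
  P  : -33  5  3  57  263  717
  Δ  : 38  -2  54  206  454
  Δ^2: -40  56  152  248
  Δ^3: 96  96  96
  Δ^4: 0  0
  Δ^5: 0
The third differences are constant (96) and nonzero, while all higher differences vanish, so the minimal degree is 3.

3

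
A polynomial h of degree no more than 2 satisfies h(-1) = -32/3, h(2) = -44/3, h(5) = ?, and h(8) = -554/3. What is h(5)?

-218/3

The 3 known points determine the degree-2 polynomial uniquely.
Write h(n) = an^2 + bn + c. Substituting each data point gives a linear system:
  a - b + c = -32/3
  4a + 2b + c = -44/3
  64a + 8b + c = -554/3
Solving the system yields a = -3, b = 5/3, c = -6.
So h(n) = -3n^2 + (5/3)n - 6.
Then h(5) = -218/3.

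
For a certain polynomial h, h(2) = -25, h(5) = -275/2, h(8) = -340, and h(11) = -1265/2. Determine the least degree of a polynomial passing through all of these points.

2

Forward differences of the values at x = 2, 5, 8, 11:
  h  : -25  -275/2  -340  -1265/2
  Δ  : -225/2  -405/2  -585/2
  Δ^2: -90  -90
  Δ^3: 0
The second differences are constant (-90) and nonzero, while all higher differences vanish, so the minimal degree is 2.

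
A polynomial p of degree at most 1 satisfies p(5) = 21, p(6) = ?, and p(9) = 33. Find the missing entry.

24

The 2 known points determine the degree-1 polynomial uniquely.
Write p(s) = as + b. Substituting each data point gives a linear system:
  5a + b = 21
  9a + b = 33
Solving the system yields a = 3, b = 6.
So p(s) = 3s + 6.
Then p(6) = 24.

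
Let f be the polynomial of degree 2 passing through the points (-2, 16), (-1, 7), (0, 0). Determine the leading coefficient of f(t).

Write f(t) = at^2 + bt + c. Substituting each data point gives a linear system:
  4a - 2b + c = 16
  a - b + c = 7
  c = 0
Solving the system yields a = 1, b = -6, c = 0.
So f(t) = t^2 - 6t.
The leading coefficient is 1.

1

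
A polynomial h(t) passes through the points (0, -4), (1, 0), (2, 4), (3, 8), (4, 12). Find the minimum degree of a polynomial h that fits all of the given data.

Forward differences of the values at t = 0, 1, 2, 3, 4:
  h  : -4  0  4  8  12
  Δ  : 4  4  4  4
  Δ^2: 0  0  0
  Δ^3: 0  0
  Δ^4: 0
The first differences are constant (4) and nonzero, while all higher differences vanish, so the minimal degree is 1.

1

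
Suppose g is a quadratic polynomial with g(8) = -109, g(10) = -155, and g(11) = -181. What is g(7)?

Using the Lagrange interpolation formula with nodes 8, 10, 11:
  L_0(n) = (n - 10)(n - 11) / 6
  L_1(n) = (n - 8)(n - 11) / -2
  L_2(n) = (n - 8)(n - 10) / 3
Then g(n) = -109·L_0(n) - 155·L_1(n) - 181·L_2(n).
Expanding and collecting terms gives g(n) = -n² - 5n - 5.
Evaluating at n = 7: g(7) = -89.

-89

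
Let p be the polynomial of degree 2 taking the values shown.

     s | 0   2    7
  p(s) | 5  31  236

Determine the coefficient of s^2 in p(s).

Write p(s) = as^2 + bs + c. Substituting each data point gives a linear system:
  c = 5
  4a + 2b + c = 31
  49a + 7b + c = 236
Solving the system yields a = 4, b = 5, c = 5.
So p(s) = 4s^2 + 5s + 5.
The leading coefficient is 4.

4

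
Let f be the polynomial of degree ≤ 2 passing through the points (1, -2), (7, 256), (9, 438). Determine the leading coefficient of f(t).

6

Write f(t) = at^2 + bt + c. Substituting each data point gives a linear system:
  a + b + c = -2
  49a + 7b + c = 256
  81a + 9b + c = 438
Solving the system yields a = 6, b = -5, c = -3.
So f(t) = 6t² - 5t - 3.
The leading coefficient is 6.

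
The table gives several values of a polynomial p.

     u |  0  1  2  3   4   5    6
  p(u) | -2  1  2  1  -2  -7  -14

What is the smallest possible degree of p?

Forward differences of the values at u = 0, 1, 2, 3, 4, 5, 6:
  p  : -2  1  2  1  -2  -7  -14
  Δ  : 3  1  -1  -3  -5  -7
  Δ^2: -2  -2  -2  -2  -2
  Δ^3: 0  0  0  0
  Δ^4: 0  0  0
  Δ^5: 0  0
  Δ^6: 0
The second differences are constant (-2) and nonzero, while all higher differences vanish, so the minimal degree is 2.

2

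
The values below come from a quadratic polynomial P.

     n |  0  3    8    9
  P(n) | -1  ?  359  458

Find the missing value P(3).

44

The 3 known points determine the degree-2 polynomial uniquely.
Write P(n) = an^2 + bn + c. Substituting each data point gives a linear system:
  c = -1
  64a + 8b + c = 359
  81a + 9b + c = 458
Solving the system yields a = 6, b = -3, c = -1.
So P(n) = 6n² - 3n - 1.
Then P(3) = 44.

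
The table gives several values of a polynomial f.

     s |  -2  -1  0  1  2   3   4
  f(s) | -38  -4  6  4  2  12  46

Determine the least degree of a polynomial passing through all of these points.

3

Forward differences of the values at s = -2, -1, 0, 1, 2, 3, 4:
  f  : -38  -4  6  4  2  12  46
  Δ  : 34  10  -2  -2  10  34
  Δ^2: -24  -12  0  12  24
  Δ^3: 12  12  12  12
  Δ^4: 0  0  0
  Δ^5: 0  0
  Δ^6: 0
The third differences are constant (12) and nonzero, while all higher differences vanish, so the minimal degree is 3.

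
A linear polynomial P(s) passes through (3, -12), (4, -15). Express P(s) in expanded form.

P(s) = -3s - 3

Using the Lagrange interpolation formula with nodes 3, 4:
  L_0(s) = (s - 4) / -1
  L_1(s) = (s - 3) / 1
Then P(s) = -12·L_0(s) - 15·L_1(s).
Expanding and collecting terms gives P(s) = -3s - 3.
Check: P(3) = -12. ✓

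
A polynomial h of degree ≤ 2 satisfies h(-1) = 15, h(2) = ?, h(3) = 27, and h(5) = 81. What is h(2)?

The 3 known points determine the degree-2 polynomial uniquely.
Write h(x) = ax^2 + bx + c. Substituting each data point gives a linear system:
  a - b + c = 15
  9a + 3b + c = 27
  25a + 5b + c = 81
Solving the system yields a = 4, b = -5, c = 6.
So h(x) = 4x^2 - 5x + 6.
Then h(2) = 12.

12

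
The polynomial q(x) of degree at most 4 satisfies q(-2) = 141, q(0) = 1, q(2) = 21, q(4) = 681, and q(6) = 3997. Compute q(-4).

1497

Write q(x) = ax^4 + bx^3 + cx^2 + dx + e. Substituting each data point gives a linear system:
  16a - 8b + 4c - 2d + e = 141
  e = 1
  16a + 8b + 4c + 2d + e = 21
  256a + 64b + 16c + 4d + e = 681
  1296a + 216b + 36c + 6d + e = 3997
Solving the system yields a = 4, b = -6, c = 4, d = -6, e = 1.
So q(x) = 4x^4 - 6x^3 + 4x^2 - 6x + 1.
Then q(-4) = 1497.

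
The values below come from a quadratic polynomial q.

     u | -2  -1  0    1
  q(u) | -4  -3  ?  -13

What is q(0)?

-6

The 3 known points determine the degree-2 polynomial uniquely.
Write q(u) = au^2 + bu + c. Substituting each data point gives a linear system:
  4a - 2b + c = -4
  a - b + c = -3
  a + b + c = -13
Solving the system yields a = -2, b = -5, c = -6.
So q(u) = -2u² - 5u - 6.
Then q(0) = -6.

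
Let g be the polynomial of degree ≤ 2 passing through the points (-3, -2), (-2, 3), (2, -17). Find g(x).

g(x) = -2x^2 - 5x + 1

Using the Lagrange interpolation formula with nodes -3, -2, 2:
  L_0(x) = (x + 2)(x - 2) / 5
  L_1(x) = (x + 3)(x - 2) / -4
  L_2(x) = (x + 3)(x + 2) / 20
Then g(x) = -2·L_0(x) + 3·L_1(x) - 17·L_2(x).
Expanding and collecting terms gives g(x) = -2x^2 - 5x + 1.
Check: g(-2) = 3. ✓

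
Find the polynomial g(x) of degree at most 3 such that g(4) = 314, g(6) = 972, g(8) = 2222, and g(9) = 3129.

g(x) = 4x^3 + 2x^2 + 5x + 6

Using the Lagrange interpolation formula with nodes 4, 6, 8, 9:
  L_0(x) = (x - 6)(x - 8)(x - 9) / -40
  L_1(x) = (x - 4)(x - 8)(x - 9) / 12
  L_2(x) = (x - 4)(x - 6)(x - 9) / -8
  L_3(x) = (x - 4)(x - 6)(x - 8) / 15
Then g(x) = 314·L_0(x) + 972·L_1(x) + 2222·L_2(x) + 3129·L_3(x).
Expanding and collecting terms gives g(x) = 4x³ + 2x² + 5x + 6.
Check: g(9) = 3129. ✓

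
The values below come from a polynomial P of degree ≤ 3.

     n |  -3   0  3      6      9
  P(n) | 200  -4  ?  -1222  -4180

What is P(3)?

The 4 known points determine the degree-3 polynomial uniquely.
Write P(n) = an^3 + bn^2 + cn + d. Substituting each data point gives a linear system:
  -27a + 9b - 3c + d = 200
  d = -4
  216a + 36b + 6c + d = -1222
  729a + 81b + 9c + d = -4180
Solving the system yields a = -6, b = 3, c = -5, d = -4.
So P(n) = -6n³ + 3n² - 5n - 4.
Then P(3) = -154.

-154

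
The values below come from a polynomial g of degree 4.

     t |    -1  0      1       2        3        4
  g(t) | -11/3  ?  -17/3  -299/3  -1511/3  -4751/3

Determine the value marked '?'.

On equispaced nodes a degree-4 polynomial has vanishing fifth forward difference, so
  - g(-1) + 5·g(0) - 10·g(1) + 10·g(2) - 5·g(3) + g(4) = 0.
Substituting the known values and solving for g(0):
  5·g(0) = 5/3
  g(0) = 1/3.

1/3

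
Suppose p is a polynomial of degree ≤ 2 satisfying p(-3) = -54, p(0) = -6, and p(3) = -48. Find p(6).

-180

Forward differences of the values at u = -3, 0, 3:
  p  : -54  -6  -48
  Δ  : 48  -42
  Δ^2: -90
The second differences are constant, confirming degree 2.
Interpolating (Newton forward form) and evaluating at u = 6 gives p(6) = -180.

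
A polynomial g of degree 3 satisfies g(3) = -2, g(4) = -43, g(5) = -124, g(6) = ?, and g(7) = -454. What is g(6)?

-257

On equispaced nodes a degree-3 polynomial has vanishing fourth forward difference, so
  g(3) - 4·g(4) + 6·g(5) - 4·g(6) + g(7) = 0.
Substituting the known values and solving for g(6):
  -4·g(6) = 1028
  g(6) = -257.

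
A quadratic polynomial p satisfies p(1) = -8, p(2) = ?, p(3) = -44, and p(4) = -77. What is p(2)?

-21

The 3 known points determine the degree-2 polynomial uniquely.
Write p(n) = an^2 + bn + c. Substituting each data point gives a linear system:
  a + b + c = -8
  9a + 3b + c = -44
  16a + 4b + c = -77
Solving the system yields a = -5, b = 2, c = -5.
So p(n) = -5n^2 + 2n - 5.
Then p(2) = -21.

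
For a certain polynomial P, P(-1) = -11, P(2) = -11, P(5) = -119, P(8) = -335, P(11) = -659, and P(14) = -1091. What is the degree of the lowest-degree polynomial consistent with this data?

Forward differences of the values at u = -1, 2, 5, 8, 11, 14:
  P  : -11  -11  -119  -335  -659  -1091
  Δ  : 0  -108  -216  -324  -432
  Δ^2: -108  -108  -108  -108
  Δ^3: 0  0  0
  Δ^4: 0  0
  Δ^5: 0
The second differences are constant (-108) and nonzero, while all higher differences vanish, so the minimal degree is 2.

2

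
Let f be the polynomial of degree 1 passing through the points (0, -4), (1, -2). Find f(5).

6

Write f(x) = ax + b. Substituting each data point gives a linear system:
  b = -4
  a + b = -2
Solving the system yields a = 2, b = -4.
So f(x) = 2x - 4.
Then f(5) = 6.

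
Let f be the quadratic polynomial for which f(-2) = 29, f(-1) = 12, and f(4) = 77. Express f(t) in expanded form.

f(t) = 5t^2 - 2t + 5

Using the Lagrange interpolation formula with nodes -2, -1, 4:
  L_0(t) = (t + 1)(t - 4) / 6
  L_1(t) = (t + 2)(t - 4) / -5
  L_2(t) = (t + 2)(t + 1) / 30
Then f(t) = 29·L_0(t) + 12·L_1(t) + 77·L_2(t).
Expanding and collecting terms gives f(t) = 5t^2 - 2t + 5.
Check: f(-1) = 12. ✓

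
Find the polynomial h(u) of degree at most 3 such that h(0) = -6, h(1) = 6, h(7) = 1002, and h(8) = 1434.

h(u) = 2u^3 + 6u^2 + 4u - 6

Write h(u) = au^3 + bu^2 + cu + d. Substituting each data point gives a linear system:
  d = -6
  a + b + c + d = 6
  343a + 49b + 7c + d = 1002
  512a + 64b + 8c + d = 1434
Solving the system yields a = 2, b = 6, c = 4, d = -6.
So h(u) = 2u^3 + 6u^2 + 4u - 6.
Check: h(8) = 1434. ✓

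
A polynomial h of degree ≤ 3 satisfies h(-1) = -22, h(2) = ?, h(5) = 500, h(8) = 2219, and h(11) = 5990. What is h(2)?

On equispaced nodes a degree-3 polynomial has vanishing fourth forward difference, so
  h(-1) - 4·h(2) + 6·h(5) - 4·h(8) + h(11) = 0.
Substituting the known values and solving for h(2):
  -4·h(2) = -92
  h(2) = 23.

23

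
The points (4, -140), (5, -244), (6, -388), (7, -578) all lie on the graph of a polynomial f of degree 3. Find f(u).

Write f(u) = au^3 + bu^2 + cu + d. Substituting each data point gives a linear system:
  64a + 16b + 4c + d = -140
  125a + 25b + 5c + d = -244
  216a + 36b + 6c + d = -388
  343a + 49b + 7c + d = -578
Solving the system yields a = -1, b = -5, c = 2, d = -4.
So f(u) = -u^3 - 5u^2 + 2u - 4.
Check: f(4) = -140. ✓

f(u) = -u^3 - 5u^2 + 2u - 4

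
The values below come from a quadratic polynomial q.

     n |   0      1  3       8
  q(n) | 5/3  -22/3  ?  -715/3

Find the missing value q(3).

-130/3

The 3 known points determine the degree-2 polynomial uniquely.
Write q(n) = an^2 + bn + c. Substituting each data point gives a linear system:
  c = 5/3
  a + b + c = -22/3
  64a + 8b + c = -715/3
Solving the system yields a = -3, b = -6, c = 5/3.
So q(n) = -3n^2 - 6n + 5/3.
Then q(3) = -130/3.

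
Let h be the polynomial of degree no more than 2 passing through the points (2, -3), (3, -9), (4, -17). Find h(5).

Forward differences of the values at n = 2, 3, 4:
  h  : -3  -9  -17
  Δ  : -6  -8
  Δ^2: -2
The second differences are constant, confirming degree 2.
Interpolating (Newton forward form) and evaluating at n = 5 gives h(5) = -27.

-27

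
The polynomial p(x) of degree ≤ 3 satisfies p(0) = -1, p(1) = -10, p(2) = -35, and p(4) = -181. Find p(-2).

Write p(x) = ax^3 + bx^2 + cx + d. Substituting each data point gives a linear system:
  d = -1
  a + b + c + d = -10
  8a + 4b + 2c + d = -35
  64a + 16b + 4c + d = -181
Solving the system yields a = -2, b = -2, c = -5, d = -1.
So p(x) = -2x^3 - 2x^2 - 5x - 1.
Then p(-2) = 17.

17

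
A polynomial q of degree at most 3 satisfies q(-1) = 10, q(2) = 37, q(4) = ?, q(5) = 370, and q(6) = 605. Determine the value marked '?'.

205

The 4 known points determine the degree-3 polynomial uniquely.
Write q(s) = as^3 + bs^2 + cs + d. Substituting each data point gives a linear system:
  -a + b - c + d = 10
  8a + 4b + 2c + d = 37
  125a + 25b + 5c + d = 370
  216a + 36b + 6c + d = 605
Solving the system yields a = 2, b = 5, c = -2, d = 5.
So q(s) = 2s³ + 5s² - 2s + 5.
Then q(4) = 205.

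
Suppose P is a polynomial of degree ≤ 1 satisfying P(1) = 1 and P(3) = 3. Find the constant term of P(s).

0

Write P(s) = as + b. Substituting each data point gives a linear system:
  a + b = 1
  3a + b = 3
Solving the system yields a = 1, b = 0.
So P(s) = s.
The constant term is 0.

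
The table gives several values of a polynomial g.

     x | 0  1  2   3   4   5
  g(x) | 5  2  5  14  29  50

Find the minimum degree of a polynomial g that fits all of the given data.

Forward differences of the values at x = 0, 1, 2, 3, 4, 5:
  g  : 5  2  5  14  29  50
  Δ  : -3  3  9  15  21
  Δ^2: 6  6  6  6
  Δ^3: 0  0  0
  Δ^4: 0  0
  Δ^5: 0
The second differences are constant (6) and nonzero, while all higher differences vanish, so the minimal degree is 2.

2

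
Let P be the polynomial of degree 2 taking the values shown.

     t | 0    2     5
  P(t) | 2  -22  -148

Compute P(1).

Using the Lagrange interpolation formula with nodes 0, 2, 5:
  L_0(t) = (t - 2)(t - 5) / 10
  L_1(t) = t(t - 5) / -6
  L_2(t) = t(t - 2) / 15
Then P(t) = 2·L_0(t) - 22·L_1(t) - 148·L_2(t).
Expanding and collecting terms gives P(t) = -6t² + 2.
Evaluating at t = 1: P(1) = -4.

-4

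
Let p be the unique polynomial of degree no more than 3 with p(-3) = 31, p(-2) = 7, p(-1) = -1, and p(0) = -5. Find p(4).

Forward differences of the values at u = -3, -2, -1, 0:
  p  : 31  7  -1  -5
  Δ  : -24  -8  -4
  Δ^2: 16  4
  Δ^3: -12
The third differences are constant, confirming degree 3.
Interpolating (Newton forward form) and evaluating at u = 4 gives p(4) = -221.

-221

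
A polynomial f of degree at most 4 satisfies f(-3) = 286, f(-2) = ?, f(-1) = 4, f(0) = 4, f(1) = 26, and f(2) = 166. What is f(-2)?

50

On equispaced nodes a degree-4 polynomial has vanishing fifth forward difference, so
  - f(-3) + 5·f(-2) - 10·f(-1) + 10·f(0) - 5·f(1) + f(2) = 0.
Substituting the known values and solving for f(-2):
  5·f(-2) = 250
  f(-2) = 50.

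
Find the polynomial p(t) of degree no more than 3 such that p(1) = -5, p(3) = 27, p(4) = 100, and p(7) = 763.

p(t) = 3t^3 - 5t^2 - 3t

Using the Lagrange interpolation formula with nodes 1, 3, 4, 7:
  L_0(t) = (t - 3)(t - 4)(t - 7) / -36
  L_1(t) = (t - 1)(t - 4)(t - 7) / 8
  L_2(t) = (t - 1)(t - 3)(t - 7) / -9
  L_3(t) = (t - 1)(t - 3)(t - 4) / 72
Then p(t) = -5·L_0(t) + 27·L_1(t) + 100·L_2(t) + 763·L_3(t).
Expanding and collecting terms gives p(t) = 3t³ - 5t² - 3t.
Check: p(4) = 100. ✓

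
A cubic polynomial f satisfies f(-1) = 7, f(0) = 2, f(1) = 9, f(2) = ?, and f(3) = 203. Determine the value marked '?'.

64

The 4 known points determine the degree-3 polynomial uniquely.
Write f(n) = an^3 + bn^2 + cn + d. Substituting each data point gives a linear system:
  -a + b - c + d = 7
  d = 2
  a + b + c + d = 9
  27a + 9b + 3c + d = 203
Solving the system yields a = 6, b = 6, c = -5, d = 2.
So f(n) = 6n³ + 6n² - 5n + 2.
Then f(2) = 64.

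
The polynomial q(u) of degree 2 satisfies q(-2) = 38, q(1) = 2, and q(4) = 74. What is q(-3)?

Forward differences of the values at u = -2, 1, 4:
  q  : 38  2  74
  Δ  : -36  72
  Δ^2: 108
The second differences are constant, confirming degree 2.
Interpolating (Newton forward form) and evaluating at u = -3 gives q(-3) = 74.

74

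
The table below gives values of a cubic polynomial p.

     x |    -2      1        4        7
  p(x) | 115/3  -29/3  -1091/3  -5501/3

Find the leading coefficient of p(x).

Write p(x) = ax^3 + bx^2 + cx + d. Substituting each data point gives a linear system:
  -8a + 4b - 2c + d = 115/3
  a + b + c + d = -29/3
  64a + 16b + 4c + d = -1091/3
  343a + 49b + 7c + d = -5501/3
Solving the system yields a = -5, b = -2, c = -3, d = 1/3.
So p(x) = -5x^3 - 2x^2 - 3x + 1/3.
The leading coefficient is -5.

-5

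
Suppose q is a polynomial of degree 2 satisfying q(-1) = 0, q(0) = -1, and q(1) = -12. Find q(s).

Write q(s) = as^2 + bs + c. Substituting each data point gives a linear system:
  a - b + c = 0
  c = -1
  a + b + c = -12
Solving the system yields a = -5, b = -6, c = -1.
So q(s) = -5s² - 6s - 1.
Check: q(1) = -12. ✓

q(s) = -5s^2 - 6s - 1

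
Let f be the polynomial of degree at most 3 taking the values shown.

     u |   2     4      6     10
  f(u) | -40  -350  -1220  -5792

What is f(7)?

Using the Lagrange interpolation formula with nodes 2, 4, 6, 10:
  L_0(u) = (u - 4)(u - 6)(u - 10) / -64
  L_1(u) = (u - 2)(u - 6)(u - 10) / 24
  L_2(u) = (u - 2)(u - 4)(u - 10) / -32
  L_3(u) = (u - 2)(u - 4)(u - 6) / 192
Then f(u) = -40·L_0(u) - 350·L_1(u) - 1220·L_2(u) - 5792·L_3(u).
Expanding and collecting terms gives f(u) = -6u³ + 2u² + u - 2.
Evaluating at u = 7: f(7) = -1955.

-1955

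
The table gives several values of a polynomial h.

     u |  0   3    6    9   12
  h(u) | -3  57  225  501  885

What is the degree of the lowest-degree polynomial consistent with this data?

2

Forward differences of the values at u = 0, 3, 6, 9, 12:
  h  : -3  57  225  501  885
  Δ  : 60  168  276  384
  Δ^2: 108  108  108
  Δ^3: 0  0
  Δ^4: 0
The second differences are constant (108) and nonzero, while all higher differences vanish, so the minimal degree is 2.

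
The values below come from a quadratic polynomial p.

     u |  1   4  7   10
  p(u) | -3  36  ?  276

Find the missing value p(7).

On equispaced nodes a degree-2 polynomial has vanishing third forward difference, so
  - p(1) + 3·p(4) - 3·p(7) + p(10) = 0.
Substituting the known values and solving for p(7):
  -3·p(7) = -387
  p(7) = 129.

129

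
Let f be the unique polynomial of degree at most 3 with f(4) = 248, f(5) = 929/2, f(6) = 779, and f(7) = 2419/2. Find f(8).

1774

Write f(x) = ax^3 + bx^2 + cx + d. Substituting each data point gives a linear system:
  64a + 16b + 4c + d = 248
  125a + 25b + 5c + d = 929/2
  216a + 36b + 6c + d = 779
  343a + 49b + 7c + d = 2419/2
Solving the system yields a = 3, b = 4, c = -5/2, d = 2.
So f(x) = 3x^3 + 4x^2 - (5/2)x + 2.
Then f(8) = 1774.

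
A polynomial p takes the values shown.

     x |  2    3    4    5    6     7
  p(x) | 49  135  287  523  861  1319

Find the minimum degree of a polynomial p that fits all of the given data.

Forward differences of the values at x = 2, 3, 4, 5, 6, 7:
  p  : 49  135  287  523  861  1319
  Δ  : 86  152  236  338  458
  Δ^2: 66  84  102  120
  Δ^3: 18  18  18
  Δ^4: 0  0
  Δ^5: 0
The third differences are constant (18) and nonzero, while all higher differences vanish, so the minimal degree is 3.

3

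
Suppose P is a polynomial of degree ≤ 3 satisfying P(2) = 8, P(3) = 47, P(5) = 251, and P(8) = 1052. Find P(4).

124

Write P(u) = au^3 + bu^2 + cu + d. Substituting each data point gives a linear system:
  8a + 4b + 2c + d = 8
  27a + 9b + 3c + d = 47
  125a + 25b + 5c + d = 251
  512a + 64b + 8c + d = 1052
Solving the system yields a = 2, b = 1, c = -4, d = -4.
So P(u) = 2u^3 + u^2 - 4u - 4.
Then P(4) = 124.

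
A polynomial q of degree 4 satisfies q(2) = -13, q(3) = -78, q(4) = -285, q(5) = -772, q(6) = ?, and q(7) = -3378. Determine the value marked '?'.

-1725

The 5 known points determine the degree-4 polynomial uniquely.
Write q(n) = an^4 + bn^3 + cn^2 + dn + e. Substituting each data point gives a linear system:
  16a + 8b + 4c + 2d + e = -13
  81a + 27b + 9c + 3d + e = -78
  256a + 64b + 16c + 4d + e = -285
  625a + 125b + 25c + 5d + e = -772
  2401a + 343b + 49c + 7d + e = -3378
Solving the system yields a = -2, b = 5, c = -6, d = 0, e = 3.
So q(n) = -2n⁴ + 5n³ - 6n² + 3.
Then q(6) = -1725.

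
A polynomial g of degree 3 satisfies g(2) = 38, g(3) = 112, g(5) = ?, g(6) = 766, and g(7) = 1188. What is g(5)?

The 4 known points determine the degree-3 polynomial uniquely.
Write g(x) = ax^3 + bx^2 + cx + d. Substituting each data point gives a linear system:
  8a + 4b + 2c + d = 38
  27a + 9b + 3c + d = 112
  216a + 36b + 6c + d = 766
  343a + 49b + 7c + d = 1188
Solving the system yields a = 3, b = 3, c = 2, d = -2.
So g(x) = 3x^3 + 3x^2 + 2x - 2.
Then g(5) = 458.

458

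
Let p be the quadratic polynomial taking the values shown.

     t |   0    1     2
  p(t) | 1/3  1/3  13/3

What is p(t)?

Write p(t) = at^2 + bt + c. Substituting each data point gives a linear system:
  c = 1/3
  a + b + c = 1/3
  4a + 2b + c = 13/3
Solving the system yields a = 2, b = -2, c = 1/3.
So p(t) = 2t^2 - 2t + 1/3.
Check: p(2) = 13/3. ✓

p(t) = 2t^2 - 2t + 1/3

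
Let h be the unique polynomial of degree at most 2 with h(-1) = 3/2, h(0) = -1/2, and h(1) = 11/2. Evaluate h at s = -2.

Using the Lagrange interpolation formula with nodes -1, 0, 1:
  L_0(s) = s(s - 1) / 2
  L_1(s) = (s + 1)(s - 1) / -1
  L_2(s) = (s + 1)s / 2
Then h(s) = 3/2·L_0(s) - 1/2·L_1(s) + 11/2·L_2(s).
Expanding and collecting terms gives h(s) = 4s^2 + 2s - 1/2.
Evaluating at s = -2: h(-2) = 23/2.

23/2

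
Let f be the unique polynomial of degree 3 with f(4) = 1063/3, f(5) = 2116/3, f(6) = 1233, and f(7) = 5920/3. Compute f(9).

4236

Using the Lagrange interpolation formula with nodes 4, 5, 6, 7:
  L_0(t) = (t - 5)(t - 6)(t - 7) / -6
  L_1(t) = (t - 4)(t - 6)(t - 7) / 2
  L_2(t) = (t - 4)(t - 5)(t - 7) / -2
  L_3(t) = (t - 4)(t - 5)(t - 6) / 6
Then f(t) = 1063/3·L_0(t) + 2116/3·L_1(t) + 1233·L_2(t) + 5920/3·L_3(t).
Expanding and collecting terms gives f(t) = 6t³ - (5/3)t² - 3.
Evaluating at t = 9: f(9) = 4236.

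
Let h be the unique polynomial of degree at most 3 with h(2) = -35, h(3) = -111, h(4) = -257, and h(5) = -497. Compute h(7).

Write h(n) = an^3 + bn^2 + cn + d. Substituting each data point gives a linear system:
  8a + 4b + 2c + d = -35
  27a + 9b + 3c + d = -111
  64a + 16b + 4c + d = -257
  125a + 25b + 5c + d = -497
Solving the system yields a = -4, b = 1, c = -5, d = 3.
So h(n) = -4n³ + n² - 5n + 3.
Then h(7) = -1355.

-1355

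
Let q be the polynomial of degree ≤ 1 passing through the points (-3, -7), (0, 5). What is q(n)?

q(n) = 4n + 5

Write q(n) = an + b. Substituting each data point gives a linear system:
  -3a + b = -7
  b = 5
Solving the system yields a = 4, b = 5.
So q(n) = 4n + 5.
Check: q(0) = 5. ✓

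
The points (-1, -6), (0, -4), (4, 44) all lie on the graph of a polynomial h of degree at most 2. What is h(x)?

Using the Lagrange interpolation formula with nodes -1, 0, 4:
  L_0(x) = x(x - 4) / 5
  L_1(x) = (x + 1)(x - 4) / -4
  L_2(x) = (x + 1)x / 20
Then h(x) = -6·L_0(x) - 4·L_1(x) + 44·L_2(x).
Expanding and collecting terms gives h(x) = 2x² + 4x - 4.
Check: h(-1) = -6. ✓

h(x) = 2x^2 + 4x - 4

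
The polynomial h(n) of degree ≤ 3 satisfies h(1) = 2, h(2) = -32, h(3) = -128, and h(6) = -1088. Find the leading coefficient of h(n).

-5

Write h(n) = an^3 + bn^2 + cn + d. Substituting each data point gives a linear system:
  a + b + c + d = 2
  8a + 4b + 2c + d = -32
  27a + 9b + 3c + d = -128
  216a + 36b + 6c + d = -1088
Solving the system yields a = -5, b = -1, c = 4, d = 4.
So h(n) = -5n³ - n² + 4n + 4.
The leading coefficient is -5.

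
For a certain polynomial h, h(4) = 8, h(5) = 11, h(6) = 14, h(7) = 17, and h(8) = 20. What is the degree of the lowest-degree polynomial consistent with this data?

Forward differences of the values at s = 4, 5, 6, 7, 8:
  h  : 8  11  14  17  20
  Δ  : 3  3  3  3
  Δ^2: 0  0  0
  Δ^3: 0  0
  Δ^4: 0
The first differences are constant (3) and nonzero, while all higher differences vanish, so the minimal degree is 1.

1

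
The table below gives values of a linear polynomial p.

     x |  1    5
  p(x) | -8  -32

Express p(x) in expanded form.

p(x) = -6x - 2

Write p(x) = ax + b. Substituting each data point gives a linear system:
  a + b = -8
  5a + b = -32
Solving the system yields a = -6, b = -2.
So p(x) = -6x - 2.
Check: p(1) = -8. ✓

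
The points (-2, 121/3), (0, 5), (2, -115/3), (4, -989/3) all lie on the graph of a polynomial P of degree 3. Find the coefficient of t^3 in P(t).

Write P(t) = at^3 + bt^2 + ct + d. Substituting each data point gives a linear system:
  -8a + 4b - 2c + d = 121/3
  d = 5
  8a + 4b + 2c + d = -115/3
  64a + 16b + 4c + d = -989/3
Solving the system yields a = -5, b = -1, c = 1/3, d = 5.
So P(t) = -5t^3 - t^2 + (1/3)t + 5.
The leading coefficient is -5.

-5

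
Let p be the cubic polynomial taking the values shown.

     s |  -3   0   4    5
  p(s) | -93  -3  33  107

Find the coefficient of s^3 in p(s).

2

Write p(s) = as^3 + bs^2 + cs + d. Substituting each data point gives a linear system:
  -27a + 9b - 3c + d = -93
  d = -3
  64a + 16b + 4c + d = 33
  125a + 25b + 5c + d = 107
Solving the system yields a = 2, b = -5, c = -3, d = -3.
So p(s) = 2s^3 - 5s^2 - 3s - 3.
The leading coefficient is 2.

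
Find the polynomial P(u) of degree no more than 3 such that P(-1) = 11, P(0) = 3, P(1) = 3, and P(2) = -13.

Write P(u) = au^3 + bu^2 + cu + d. Substituting each data point gives a linear system:
  -a + b - c + d = 11
  d = 3
  a + b + c + d = 3
  8a + 4b + 2c + d = -13
Solving the system yields a = -4, b = 4, c = 0, d = 3.
So P(u) = -4u^3 + 4u^2 + 3.
Check: P(2) = -13. ✓

P(u) = -4u^3 + 4u^2 + 3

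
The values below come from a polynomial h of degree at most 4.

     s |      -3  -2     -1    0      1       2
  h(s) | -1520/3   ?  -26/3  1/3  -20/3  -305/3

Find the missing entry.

The 5 known points determine the degree-4 polynomial uniquely.
Write h(s) = as^4 + bs^3 + cs^2 + ds + e. Substituting each data point gives a linear system:
  81a - 27b + 9c - 3d + e = -1520/3
  a - b + c - d + e = -26/3
  e = 1/3
  a + b + c + d + e = -20/3
  16a + 8b + 4c + 2d + e = -305/3
Solving the system yields a = -6, b = 0, c = -2, d = 1, e = 1/3.
So h(s) = -6s^4 - 2s^2 + s + 1/3.
Then h(-2) = -317/3.

-317/3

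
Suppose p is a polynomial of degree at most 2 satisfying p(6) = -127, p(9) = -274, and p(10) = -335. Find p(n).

Write p(n) = an^2 + bn + c. Substituting each data point gives a linear system:
  36a + 6b + c = -127
  81a + 9b + c = -274
  100a + 10b + c = -335
Solving the system yields a = -3, b = -4, c = 5.
So p(n) = -3n² - 4n + 5.
Check: p(6) = -127. ✓

p(n) = -3n^2 - 4n + 5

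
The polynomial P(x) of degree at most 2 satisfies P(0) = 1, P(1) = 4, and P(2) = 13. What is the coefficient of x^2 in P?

Write P(x) = ax^2 + bx + c. Substituting each data point gives a linear system:
  c = 1
  a + b + c = 4
  4a + 2b + c = 13
Solving the system yields a = 3, b = 0, c = 1.
So P(x) = 3x² + 1.
The leading coefficient is 3.

3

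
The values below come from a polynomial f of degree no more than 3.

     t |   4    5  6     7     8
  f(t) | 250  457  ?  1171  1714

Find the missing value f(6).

The 4 known points determine the degree-3 polynomial uniquely.
Write f(t) = at^3 + bt^2 + ct + d. Substituting each data point gives a linear system:
  64a + 16b + 4c + d = 250
  125a + 25b + 5c + d = 457
  343a + 49b + 7c + d = 1171
  512a + 64b + 8c + d = 1714
Solving the system yields a = 3, b = 2, c = 6, d = 2.
So f(t) = 3t^3 + 2t^2 + 6t + 2.
Then f(6) = 758.

758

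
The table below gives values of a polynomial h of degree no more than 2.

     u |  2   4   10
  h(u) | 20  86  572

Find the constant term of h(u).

2

Write h(u) = au^2 + bu + c. Substituting each data point gives a linear system:
  4a + 2b + c = 20
  16a + 4b + c = 86
  100a + 10b + c = 572
Solving the system yields a = 6, b = -3, c = 2.
So h(u) = 6u² - 3u + 2.
The constant term is 2.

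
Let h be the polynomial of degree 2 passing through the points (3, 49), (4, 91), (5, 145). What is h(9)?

481

Write h(n) = an^2 + bn + c. Substituting each data point gives a linear system:
  9a + 3b + c = 49
  16a + 4b + c = 91
  25a + 5b + c = 145
Solving the system yields a = 6, b = 0, c = -5.
So h(n) = 6n² - 5.
Then h(9) = 481.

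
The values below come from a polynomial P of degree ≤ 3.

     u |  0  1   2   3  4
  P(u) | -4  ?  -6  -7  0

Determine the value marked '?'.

On equispaced nodes a degree-3 polynomial has vanishing fourth forward difference, so
  P(0) - 4·P(1) + 6·P(2) - 4·P(3) + P(4) = 0.
Substituting the known values and solving for P(1):
  -4·P(1) = 12
  P(1) = -3.

-3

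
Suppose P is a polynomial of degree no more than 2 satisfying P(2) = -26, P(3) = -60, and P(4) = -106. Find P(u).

P(u) = -6u^2 - 4u + 6

Using the Lagrange interpolation formula with nodes 2, 3, 4:
  L_0(u) = (u - 3)(u - 4) / 2
  L_1(u) = (u - 2)(u - 4) / -1
  L_2(u) = (u - 2)(u - 3) / 2
Then P(u) = -26·L_0(u) - 60·L_1(u) - 106·L_2(u).
Expanding and collecting terms gives P(u) = -6u^2 - 4u + 6.
Check: P(4) = -106. ✓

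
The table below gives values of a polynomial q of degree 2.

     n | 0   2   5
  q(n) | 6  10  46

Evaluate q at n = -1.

10

Using the Lagrange interpolation formula with nodes 0, 2, 5:
  L_0(n) = (n - 2)(n - 5) / 10
  L_1(n) = n(n - 5) / -6
  L_2(n) = n(n - 2) / 15
Then q(n) = 6·L_0(n) + 10·L_1(n) + 46·L_2(n).
Expanding and collecting terms gives q(n) = 2n^2 - 2n + 6.
Evaluating at n = -1: q(-1) = 10.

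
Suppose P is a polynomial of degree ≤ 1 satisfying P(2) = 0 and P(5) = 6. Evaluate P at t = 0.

Write P(t) = at + b. Substituting each data point gives a linear system:
  2a + b = 0
  5a + b = 6
Solving the system yields a = 2, b = -4.
So P(t) = 2t - 4.
Then P(0) = -4.

-4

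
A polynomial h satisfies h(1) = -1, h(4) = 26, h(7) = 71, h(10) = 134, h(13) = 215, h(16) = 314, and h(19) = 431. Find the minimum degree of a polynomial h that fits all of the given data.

Forward differences of the values at s = 1, 4, 7, 10, 13, 16, 19:
  h  : -1  26  71  134  215  314  431
  Δ  : 27  45  63  81  99  117
  Δ^2: 18  18  18  18  18
  Δ^3: 0  0  0  0
  Δ^4: 0  0  0
  Δ^5: 0  0
  Δ^6: 0
The second differences are constant (18) and nonzero, while all higher differences vanish, so the minimal degree is 2.

2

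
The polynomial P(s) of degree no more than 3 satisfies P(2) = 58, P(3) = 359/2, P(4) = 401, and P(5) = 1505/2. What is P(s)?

P(s) = 5s^3 + 5s^2 + (3/2)s - 5

Write P(s) = as^3 + bs^2 + cs + d. Substituting each data point gives a linear system:
  8a + 4b + 2c + d = 58
  27a + 9b + 3c + d = 359/2
  64a + 16b + 4c + d = 401
  125a + 25b + 5c + d = 1505/2
Solving the system yields a = 5, b = 5, c = 3/2, d = -5.
So P(s) = 5s^3 + 5s^2 + (3/2)s - 5.
Check: P(5) = 1505/2. ✓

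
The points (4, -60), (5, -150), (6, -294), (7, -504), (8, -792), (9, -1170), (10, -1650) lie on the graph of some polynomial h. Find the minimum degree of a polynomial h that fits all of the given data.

3

Forward differences of the values at t = 4, 5, 6, 7, 8, 9, 10:
  h  : -60  -150  -294  -504  -792  -1170  -1650
  Δ  : -90  -144  -210  -288  -378  -480
  Δ^2: -54  -66  -78  -90  -102
  Δ^3: -12  -12  -12  -12
  Δ^4: 0  0  0
  Δ^5: 0  0
  Δ^6: 0
The third differences are constant (-12) and nonzero, while all higher differences vanish, so the minimal degree is 3.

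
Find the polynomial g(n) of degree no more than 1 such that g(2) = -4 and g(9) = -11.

Write g(n) = an + b. Substituting each data point gives a linear system:
  2a + b = -4
  9a + b = -11
Solving the system yields a = -1, b = -2.
So g(n) = -n - 2.
Check: g(9) = -11. ✓

g(n) = -n - 2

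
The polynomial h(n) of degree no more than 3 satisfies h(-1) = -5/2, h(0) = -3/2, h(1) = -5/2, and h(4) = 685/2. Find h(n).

h(n) = 6n^3 - n^2 - 6n - 3/2

Using the Lagrange interpolation formula with nodes -1, 0, 1, 4:
  L_0(n) = n(n - 1)(n - 4) / -10
  L_1(n) = (n + 1)(n - 1)(n - 4) / 4
  L_2(n) = (n + 1)n(n - 4) / -6
  L_3(n) = (n + 1)n(n - 1) / 60
Then h(n) = -5/2·L_0(n) - 3/2·L_1(n) - 5/2·L_2(n) + 685/2·L_3(n).
Expanding and collecting terms gives h(n) = 6n³ - n² - 6n - 3/2.
Check: h(4) = 685/2. ✓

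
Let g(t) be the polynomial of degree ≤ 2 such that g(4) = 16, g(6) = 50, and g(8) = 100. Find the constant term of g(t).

-4

Write g(t) = at^2 + bt + c. Substituting each data point gives a linear system:
  16a + 4b + c = 16
  36a + 6b + c = 50
  64a + 8b + c = 100
Solving the system yields a = 2, b = -3, c = -4.
So g(t) = 2t^2 - 3t - 4.
The constant term is -4.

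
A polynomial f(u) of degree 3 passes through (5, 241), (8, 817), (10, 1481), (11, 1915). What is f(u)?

Write f(u) = au^3 + bu^2 + cu + d. Substituting each data point gives a linear system:
  125a + 25b + 5c + d = 241
  512a + 64b + 8c + d = 817
  1000a + 100b + 10c + d = 1481
  1331a + 121b + 11c + d = 1915
Solving the system yields a = 1, b = 5, c = -2, d = 1.
So f(u) = u^3 + 5u^2 - 2u + 1.
Check: f(10) = 1481. ✓

f(u) = u^3 + 5u^2 - 2u + 1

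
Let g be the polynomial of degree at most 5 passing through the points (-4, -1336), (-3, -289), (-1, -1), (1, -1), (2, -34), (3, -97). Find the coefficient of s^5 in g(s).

Write g(s) = as^5 + bs^4 + cs^3 + ds^2 + es + k. Substituting each data point gives a linear system:
  -1024a + 256b - 64c + 16d - 4e + k = -1336
  -243a + 81b - 27c + 9d - 3e + k = -289
  -a + b - c + d - e + k = -1
  a + b + c + d + e + k = -1
  32a + 16b + 8c + 4d + 2e + k = -34
  243a + 81b + 27c + 9d + 3e + k = -97
Solving the system yields a = 1, b = -3, c = -6, d = 6, e = 5, k = -4.
So g(s) = s^5 - 3s^4 - 6s^3 + 6s^2 + 5s - 4.
The leading coefficient is 1.

1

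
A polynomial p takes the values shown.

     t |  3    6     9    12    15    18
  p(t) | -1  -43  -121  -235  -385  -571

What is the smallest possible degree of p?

2

Forward differences of the values at t = 3, 6, 9, 12, 15, 18:
  p  : -1  -43  -121  -235  -385  -571
  Δ  : -42  -78  -114  -150  -186
  Δ^2: -36  -36  -36  -36
  Δ^3: 0  0  0
  Δ^4: 0  0
  Δ^5: 0
The second differences are constant (-36) and nonzero, while all higher differences vanish, so the minimal degree is 2.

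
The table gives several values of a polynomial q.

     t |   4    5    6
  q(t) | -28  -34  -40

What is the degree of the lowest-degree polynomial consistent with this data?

1

Forward differences of the values at t = 4, 5, 6:
  q  : -28  -34  -40
  Δ  : -6  -6
  Δ^2: 0
The first differences are constant (-6) and nonzero, while all higher differences vanish, so the minimal degree is 1.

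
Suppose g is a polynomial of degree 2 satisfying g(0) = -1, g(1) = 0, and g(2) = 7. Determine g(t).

Write g(t) = at^2 + bt + c. Substituting each data point gives a linear system:
  c = -1
  a + b + c = 0
  4a + 2b + c = 7
Solving the system yields a = 3, b = -2, c = -1.
So g(t) = 3t² - 2t - 1.
Check: g(0) = -1. ✓

g(t) = 3t^2 - 2t - 1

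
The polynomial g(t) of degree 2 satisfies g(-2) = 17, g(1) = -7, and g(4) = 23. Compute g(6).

Forward differences of the values at t = -2, 1, 4:
  g  : 17  -7  23
  Δ  : -24  30
  Δ^2: 54
The second differences are constant, confirming degree 2.
Interpolating (Newton forward form) and evaluating at t = 6 gives g(6) = 73.

73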